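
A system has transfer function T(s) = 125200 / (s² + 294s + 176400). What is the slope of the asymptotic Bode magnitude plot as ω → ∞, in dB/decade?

-40 dB/decade

With 0 zeros and 2 poles, the high-frequency asymptotic slope is 20 × (0 − 2) = -40 dB/decade.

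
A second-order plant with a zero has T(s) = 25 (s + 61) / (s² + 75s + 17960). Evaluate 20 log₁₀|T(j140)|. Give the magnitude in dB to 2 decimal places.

-8.89 dB

|j140 + 61| = √(140² + 61²) = 152.7
|(j140)² + 75(j140) + 17960| = |-1640 + j10500| = 1.063e+04
|T(j140)| = 25 × 152.7 / 1.063e+04 = 0.35924
20 log₁₀(0.35924) = -8.892 dB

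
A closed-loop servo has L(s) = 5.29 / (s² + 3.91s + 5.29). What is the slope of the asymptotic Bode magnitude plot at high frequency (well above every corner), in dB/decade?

-40 dB/decade

With 0 zeros and 2 poles, the high-frequency asymptotic slope is 20 × (0 − 2) = -40 dB/decade.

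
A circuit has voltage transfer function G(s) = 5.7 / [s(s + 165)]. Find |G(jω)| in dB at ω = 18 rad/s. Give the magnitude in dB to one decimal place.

-54.4 dB

|j18 + 165| = √(18² + 165²) = 166
|j18| = 18
|G(j18)| = 5.7 / (166 × 18) = 0.0019079
20 log₁₀(0.0019079) = -54.39 dB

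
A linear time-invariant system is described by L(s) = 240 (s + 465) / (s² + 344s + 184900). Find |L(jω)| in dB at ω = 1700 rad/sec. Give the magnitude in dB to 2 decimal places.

|j1700 + 465| = √(1700² + 465²) = 1762
|(j1700)² + 344(j1700) + 184900| = |-2.7051e+06 + j5.848e+05| = 2.768e+06
|L(j1700)| = 240 × 1762 / 2.768e+06 = 0.15284
20 log₁₀(0.15284) = -16.315 dB

-16.32 dB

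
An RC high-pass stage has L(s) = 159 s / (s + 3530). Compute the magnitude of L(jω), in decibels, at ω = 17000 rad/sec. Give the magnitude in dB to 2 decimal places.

|j17000| = 1.7e+04
|j17000 + 3530| = √(17000² + 3530²) = 1.736e+04
|L(j17000)| = 159 × 1.7e+04 / 1.736e+04 = 155.68
20 log₁₀(155.68) = 43.845 dB

43.84 dB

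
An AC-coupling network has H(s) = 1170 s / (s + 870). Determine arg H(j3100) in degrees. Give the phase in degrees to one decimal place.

∠(j3100) = 90.00°
∠(j3100 + 870) = arctan(3100/870) = 74.32°
∠H(j3100) = 90.00° − 74.32° = 15.68°

15.7°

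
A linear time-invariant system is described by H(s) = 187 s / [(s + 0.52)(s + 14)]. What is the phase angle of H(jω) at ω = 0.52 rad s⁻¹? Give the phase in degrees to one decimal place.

∠(j0.52) = 90.00°
∠(j0.52 + 0.52) = arctan(0.52/0.52) = 45.00°
∠(j0.52 + 14) = arctan(0.52/14) = 2.13°
∠H(j0.52) = 90.00° − (45.00° + 2.13°) = 42.87°

42.9°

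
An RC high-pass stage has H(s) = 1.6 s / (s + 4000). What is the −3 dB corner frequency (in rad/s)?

4000 rad/s

For a single-pole high-pass, the −3 dB point is at the pole: ω = 4000 rad/s.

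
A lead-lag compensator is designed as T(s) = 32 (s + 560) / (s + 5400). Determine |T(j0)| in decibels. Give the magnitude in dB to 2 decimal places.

T(0) = 32 × 560 / 5400 = 3.3185
20 log₁₀(3.3185) = 10.419 dB

10.42 dB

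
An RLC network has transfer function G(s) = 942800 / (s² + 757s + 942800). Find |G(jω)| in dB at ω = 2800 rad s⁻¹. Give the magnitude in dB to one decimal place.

-17.7 dB

|(j2800)² + 757(j2800) + 942800| = |-6.8972e+06 + j2.1196e+06| = 7.216e+06
|G(j2800)| = 942800 / 7.216e+06 = 0.13066
20 log₁₀(0.13066) = -17.68 dB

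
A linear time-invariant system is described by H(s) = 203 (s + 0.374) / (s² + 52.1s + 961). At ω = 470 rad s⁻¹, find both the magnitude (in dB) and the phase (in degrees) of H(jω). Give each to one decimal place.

|H| = -7.3 dB, ∠H = -83.7°

|j470 + 0.374| = √(470² + 0.374²) = 470
|(j470)² + 52.1(j470) + 961| = |-2.1994e+05 + j24487| = 2.213e+05
|H(j470)| = 203 × 470 / 2.213e+05 = 0.43114
20 log₁₀(0.43114) = -7.31 dB
∠(j470 + 0.374) = arctan(470/0.374) = 89.95°
∠[(j470)² + 52.1(j470) + 961] = ∠[-2.1994e+05 + j24487] = 173.65°
∠H(j470) = 89.95° − 173.65° = -83.69°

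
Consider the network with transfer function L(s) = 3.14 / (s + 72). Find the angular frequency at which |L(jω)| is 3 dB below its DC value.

For a single-pole low-pass, the −3 dB point is at the pole: ω = 72 rad s⁻¹.

72 rad s⁻¹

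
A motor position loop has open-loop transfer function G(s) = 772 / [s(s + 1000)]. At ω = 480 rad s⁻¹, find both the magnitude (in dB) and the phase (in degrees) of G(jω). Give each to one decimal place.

|j480 + 1000| = √(480² + 1000²) = 1109
|j480| = 480
|G(j480)| = 772 / (1109 × 480) = 0.0014499
20 log₁₀(0.0014499) = -56.77 dB
∠(j480 + 1000) = arctan(480/1000) = 25.64°
∠(j480) = 90.00°
∠G(j480) = − (25.64° + 90.00°) = -115.64°

|G| = -56.8 dB, ∠G = -115.6°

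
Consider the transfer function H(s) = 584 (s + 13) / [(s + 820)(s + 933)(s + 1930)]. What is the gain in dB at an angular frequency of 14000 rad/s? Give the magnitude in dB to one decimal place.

-110.6 dB

|j14000 + 13| = √(14000² + 13²) = 1.4e+04
|j14000 + 820| = √(14000² + 820²) = 1.402e+04
|j14000 + 933| = √(14000² + 933²) = 1.403e+04
|j14000 + 1930| = √(14000² + 1930²) = 1.413e+04
|H(j14000)| = 584 × 1.4e+04 / (1.402e+04 × 1.403e+04 × 1.413e+04) = 2.9401e-06
20 log₁₀(2.9401e-06) = -110.63 dB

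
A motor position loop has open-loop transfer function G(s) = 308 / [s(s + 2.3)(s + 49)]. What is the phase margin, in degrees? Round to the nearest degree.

46°

Gain crossover: |G(jω)| = 1 at ω ≈ 2.04 rad/sec.
∠G(j2.04) = −90° − arctan(2.04/2.3) − arctan(2.04/49) ≈ -133.98°
PM = 180° + (-133.98°) = 46.02°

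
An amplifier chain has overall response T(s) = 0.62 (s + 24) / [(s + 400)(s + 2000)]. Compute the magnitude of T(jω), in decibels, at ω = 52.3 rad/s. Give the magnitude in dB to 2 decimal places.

-87.09 dB

|j52.3 + 24| = √(52.3² + 24²) = 57.54
|j52.3 + 400| = √(52.3² + 400²) = 403.4
|j52.3 + 2000| = √(52.3² + 2000²) = 2001
|T(j52.3)| = 0.62 × 57.54 / (403.4 × 2001) = 4.4205e-05
20 log₁₀(4.4205e-05) = -87.091 dB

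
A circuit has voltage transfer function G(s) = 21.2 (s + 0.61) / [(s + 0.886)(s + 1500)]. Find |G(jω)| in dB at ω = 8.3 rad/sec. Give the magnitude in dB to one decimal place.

|j8.3 + 0.61| = √(8.3² + 0.61²) = 8.322
|j8.3 + 0.886| = √(8.3² + 0.886²) = 8.347
|j8.3 + 1500| = √(8.3² + 1500²) = 1500
|G(j8.3)| = 21.2 × 8.322 / (8.347 × 1500) = 0.014091
20 log₁₀(0.014091) = -37.02 dB

-37.0 dB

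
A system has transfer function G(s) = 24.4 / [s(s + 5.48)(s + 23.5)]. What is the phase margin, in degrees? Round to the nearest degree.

Gain crossover: |G(jω)| = 1 at ω ≈ 0.189 rad/s.
∠G(j0.189) = −90° − arctan(0.189/5.48) − arctan(0.189/23.5) ≈ -92.44°
PM = 180° + (-92.44°) = 87.56°

88°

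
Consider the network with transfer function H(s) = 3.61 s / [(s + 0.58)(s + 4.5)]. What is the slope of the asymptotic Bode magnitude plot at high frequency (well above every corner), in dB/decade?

With 1 zero and 2 poles, the high-frequency asymptotic slope is 20 × (1 − 2) = -20 dB/decade.

-20 dB/decade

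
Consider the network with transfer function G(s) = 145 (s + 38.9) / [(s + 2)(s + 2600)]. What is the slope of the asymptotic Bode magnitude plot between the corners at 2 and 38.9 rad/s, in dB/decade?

-20 dB/decade

In this band the factors already past their corner are: pole at 2; net slope = -20 dB/decade.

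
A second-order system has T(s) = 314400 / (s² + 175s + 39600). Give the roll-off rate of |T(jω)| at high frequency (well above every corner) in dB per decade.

-40 dB/decade

With 0 zeros and 2 poles, the high-frequency asymptotic slope is 20 × (0 − 2) = -40 dB/decade.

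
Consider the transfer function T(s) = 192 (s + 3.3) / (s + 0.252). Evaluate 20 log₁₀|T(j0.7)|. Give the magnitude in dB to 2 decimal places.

|j0.7 + 3.3| = √(0.7² + 3.3²) = 3.373
|j0.7 + 0.252| = √(0.7² + 0.252²) = 0.744
|T(j0.7)| = 192 × 3.373 / 0.744 = 870.59
20 log₁₀(870.59) = 58.796 dB

58.80 dB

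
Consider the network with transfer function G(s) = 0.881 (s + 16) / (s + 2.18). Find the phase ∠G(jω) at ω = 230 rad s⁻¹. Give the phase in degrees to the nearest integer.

-3°

∠(j230 + 16) = arctan(230/16) = 86.02°
∠(j230 + 2.18) = arctan(230/2.18) = 89.46°
∠G(j230) = 86.02° − 89.46° = -3.44°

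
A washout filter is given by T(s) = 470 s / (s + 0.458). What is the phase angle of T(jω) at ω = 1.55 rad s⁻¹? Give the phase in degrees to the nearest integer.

16°

∠(j1.55) = 90.00°
∠(j1.55 + 0.458) = arctan(1.55/0.458) = 73.54°
∠T(j1.55) = 90.00° − 73.54° = 16.46°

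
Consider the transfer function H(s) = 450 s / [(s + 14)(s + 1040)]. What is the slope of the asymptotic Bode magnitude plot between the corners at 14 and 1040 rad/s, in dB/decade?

0 dB/decade

In this band the factors already past their corner are: 1 differentiator zero, pole at 14; net slope = 0 dB/decade.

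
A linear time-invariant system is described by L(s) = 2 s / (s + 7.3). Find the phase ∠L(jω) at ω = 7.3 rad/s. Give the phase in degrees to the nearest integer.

45°

∠(j7.3) = 90.00°
∠(j7.3 + 7.3) = arctan(7.3/7.3) = 45.00°
∠L(j7.3) = 90.00° − 45.00° = 45.00°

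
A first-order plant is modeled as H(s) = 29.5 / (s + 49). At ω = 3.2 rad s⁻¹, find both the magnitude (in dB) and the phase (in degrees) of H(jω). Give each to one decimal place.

|j3.2 + 49| = √(3.2² + 49²) = 49.1
|H(j3.2)| = 29.5 / 49.1 = 0.60076
20 log₁₀(0.60076) = -4.43 dB
∠(j3.2 + 49) = arctan(3.2/49) = 3.74°
∠H(j3.2) = −3.74° = -3.74°

|H| = -4.4 dB, ∠H = -3.7°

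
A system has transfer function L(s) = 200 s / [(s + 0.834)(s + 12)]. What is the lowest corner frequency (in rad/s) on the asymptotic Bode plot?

0.834 rad/s

Break frequencies occur at each pole and zero magnitude: 0.834 rad/s, 12 rad/s.
The lowest is 0.834 rad/s.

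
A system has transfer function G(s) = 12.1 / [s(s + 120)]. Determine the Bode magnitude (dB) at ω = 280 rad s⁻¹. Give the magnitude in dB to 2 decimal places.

-76.96 dB

|j280 + 120| = √(280² + 120²) = 304.6
|j280| = 280
|G(j280)| = 12.1 / (304.6 × 280) = 0.00014186
20 log₁₀(0.00014186) = -76.963 dB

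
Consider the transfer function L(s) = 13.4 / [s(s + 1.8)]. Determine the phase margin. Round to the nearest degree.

Gain crossover: |L(jω)| = 1 at ω ≈ 3.45 rad/s.
∠L(j3.45) = −90° − arctan(3.45/1.8) ≈ -152.42°
PM = 180° + (-152.42°) = 27.58°

28 deg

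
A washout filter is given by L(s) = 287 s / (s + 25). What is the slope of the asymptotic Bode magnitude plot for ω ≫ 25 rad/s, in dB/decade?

With 1 zero and 1 pole, the high-frequency asymptotic slope is 20 × (1 − 1) = 0 dB/decade.

0 dB/decade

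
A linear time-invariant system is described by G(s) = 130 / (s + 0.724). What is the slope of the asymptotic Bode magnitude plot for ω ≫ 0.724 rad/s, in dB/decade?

-20 dB/decade

With 0 zeros and 1 pole, the high-frequency asymptotic slope is 20 × (0 − 1) = -20 dB/decade.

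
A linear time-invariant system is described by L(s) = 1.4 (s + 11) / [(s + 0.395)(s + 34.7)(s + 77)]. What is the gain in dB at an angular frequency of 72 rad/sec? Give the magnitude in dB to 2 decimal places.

-75.49 dB

|j72 + 11| = √(72² + 11²) = 72.84
|j72 + 0.395| = √(72² + 0.395²) = 72
|j72 + 34.7| = √(72² + 34.7²) = 79.93
|j72 + 77| = √(72² + 77²) = 105.4
|L(j72)| = 1.4 × 72.84 / (72 × 79.93 × 105.4) = 0.00016809
20 log₁₀(0.00016809) = -75.489 dB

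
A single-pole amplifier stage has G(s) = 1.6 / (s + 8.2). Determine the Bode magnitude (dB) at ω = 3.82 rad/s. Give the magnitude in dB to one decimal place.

-15.0 dB

|j3.82 + 8.2| = √(3.82² + 8.2²) = 9.046
|G(j3.82)| = 1.6 / 9.046 = 0.17687
20 log₁₀(0.17687) = -15.05 dB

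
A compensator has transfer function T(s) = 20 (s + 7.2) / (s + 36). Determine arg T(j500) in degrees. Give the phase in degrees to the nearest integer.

3°

∠(j500 + 7.2) = arctan(500/7.2) = 89.17°
∠(j500 + 36) = arctan(500/36) = 85.88°
∠T(j500) = 89.17° − 85.88° = 3.29°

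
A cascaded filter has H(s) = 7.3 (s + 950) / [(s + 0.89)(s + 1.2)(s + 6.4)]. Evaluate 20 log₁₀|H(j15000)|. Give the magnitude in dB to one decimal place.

|j15000 + 950| = √(15000² + 950²) = 1.503e+04
|j15000 + 0.89| = √(15000² + 0.89²) = 1.5e+04
|j15000 + 1.2| = √(15000² + 1.2²) = 1.5e+04
|j15000 + 6.4| = √(15000² + 6.4²) = 1.5e+04
|H(j15000)| = 7.3 × 1.503e+04 / (1.5e+04 × 1.5e+04 × 1.5e+04) = 3.2509e-08
20 log₁₀(3.2509e-08) = -149.76 dB

-149.8 dB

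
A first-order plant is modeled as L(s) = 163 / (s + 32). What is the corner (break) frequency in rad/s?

The single real pole at s = −32 gives a corner at ω = 32 rad/s.

32 rad/s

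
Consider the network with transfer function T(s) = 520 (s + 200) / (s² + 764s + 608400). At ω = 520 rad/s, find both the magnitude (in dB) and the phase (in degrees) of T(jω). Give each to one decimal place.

|T| = -5.1 dB, ∠T = 19.4 deg

|j520 + 200| = √(520² + 200²) = 557.1
|(j520)² + 764(j520) + 608400| = |3.38e+05 + j3.9728e+05| = 5.216e+05
|T(j520)| = 520 × 557.1 / 5.216e+05 = 0.55542
20 log₁₀(0.55542) = -5.11 dB
∠(j520 + 200) = arctan(520/200) = 68.96°
∠[(j520)² + 764(j520) + 608400] = ∠[3.38e+05 + j3.9728e+05] = 49.61°
∠T(j520) = 68.96° − 49.61° = 19.35°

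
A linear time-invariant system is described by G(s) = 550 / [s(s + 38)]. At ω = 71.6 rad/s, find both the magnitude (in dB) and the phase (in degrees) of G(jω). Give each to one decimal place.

|G| = -20.5 dB, ∠G = -152.0°

|j71.6 + 38| = √(71.6² + 38²) = 81.06
|j71.6| = 71.6
|G(j71.6)| = 550 / (81.06 × 71.6) = 0.094765
20 log₁₀(0.094765) = -20.47 dB
∠(j71.6 + 38) = arctan(71.6/38) = 62.04°
∠(j71.6) = 90.00°
∠G(j71.6) = − (62.04° + 90.00°) = -152.04°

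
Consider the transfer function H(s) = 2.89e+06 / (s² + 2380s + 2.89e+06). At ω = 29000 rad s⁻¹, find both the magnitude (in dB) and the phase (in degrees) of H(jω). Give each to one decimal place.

|(j29000)² + 2380(j29000) + 2.89e+06| = |-8.3811e+08 + j6.902e+07| = 8.409e+08
|H(j29000)| = 2.89e+06 / 8.409e+08 = 0.0034366
20 log₁₀(0.0034366) = -49.28 dB
∠[(j29000)² + 2380(j29000) + 2.89e+06] = ∠[-8.3811e+08 + j6.902e+07] = 175.29°
∠H(j29000) = −175.29° = -175.29°

|H| = -49.3 dB, ∠H = -175.3°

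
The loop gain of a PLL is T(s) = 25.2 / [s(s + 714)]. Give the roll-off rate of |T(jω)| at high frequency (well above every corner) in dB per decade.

-40 dB/decade

With 0 zeros and 2 poles, the high-frequency asymptotic slope is 20 × (0 − 2) = -40 dB/decade.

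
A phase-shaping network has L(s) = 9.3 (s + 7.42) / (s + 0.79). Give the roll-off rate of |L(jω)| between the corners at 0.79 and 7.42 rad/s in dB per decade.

In this band the factors already past their corner are: pole at 0.79; net slope = -20 dB/decade.

-20 dB/decade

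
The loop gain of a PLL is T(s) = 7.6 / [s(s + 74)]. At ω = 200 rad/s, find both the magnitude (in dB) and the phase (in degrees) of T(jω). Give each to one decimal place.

|T| = -75.0 dB, ∠T = -159.7 deg

|j200 + 74| = √(200² + 74²) = 213.3
|j200| = 200
|T(j200)| = 7.6 / (213.3 × 200) = 0.00017819
20 log₁₀(0.00017819) = -74.98 dB
∠(j200 + 74) = arctan(200/74) = 69.70°
∠(j200) = 90.00°
∠T(j200) = − (69.70° + 90.00°) = -159.70°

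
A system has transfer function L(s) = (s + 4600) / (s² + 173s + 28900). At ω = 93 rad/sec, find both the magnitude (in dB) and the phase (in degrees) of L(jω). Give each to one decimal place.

|L| = -15.0 dB, ∠L = -37.3°

|j93 + 4600| = √(93² + 4600²) = 4601
|(j93)² + 173(j93) + 28900| = |20251 + j16089| = 2.586e+04
|L(j93)| = 1 × 4601 / 2.586e+04 = 0.17789
20 log₁₀(0.17789) = -15.00 dB
∠(j93 + 4600) = arctan(93/4600) = 1.16°
∠[(j93)² + 173(j93) + 28900] = ∠[20251 + j16089] = 38.47°
∠L(j93) = 1.16° − 38.47° = -37.31°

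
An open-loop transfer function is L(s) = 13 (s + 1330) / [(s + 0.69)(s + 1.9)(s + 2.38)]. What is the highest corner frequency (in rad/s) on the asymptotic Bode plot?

Break frequencies occur at each pole and zero magnitude: 0.69 rad/s, 1.9 rad/s, 2.38 rad/s, 1330 rad/s.
The highest is 1330 rad/s.

1330 rad/s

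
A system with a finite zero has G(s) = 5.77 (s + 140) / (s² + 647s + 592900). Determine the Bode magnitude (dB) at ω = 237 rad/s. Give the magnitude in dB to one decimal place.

-50.9 dB

|j237 + 140| = √(237² + 140²) = 275.3
|(j237)² + 647(j237) + 592900| = |5.3673e+05 + j1.5334e+05| = 5.582e+05
|G(j237)| = 5.77 × 275.3 / 5.582e+05 = 0.0028453
20 log₁₀(0.0028453) = -50.92 dB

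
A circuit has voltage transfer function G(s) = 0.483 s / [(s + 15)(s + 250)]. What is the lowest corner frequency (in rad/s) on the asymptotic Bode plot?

15 rad/s

Break frequencies occur at each pole and zero magnitude: 15 rad/s, 250 rad/s.
The lowest is 15 rad/s.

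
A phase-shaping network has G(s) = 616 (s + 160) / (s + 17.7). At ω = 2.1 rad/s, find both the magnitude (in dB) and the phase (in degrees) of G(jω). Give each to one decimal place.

|j2.1 + 160| = √(2.1² + 160²) = 160
|j2.1 + 17.7| = √(2.1² + 17.7²) = 17.82
|G(j2.1)| = 616 × 160 / 17.82 = 5530.1
20 log₁₀(5530.1) = 74.85 dB
∠(j2.1 + 160) = arctan(2.1/160) = 0.75°
∠(j2.1 + 17.7) = arctan(2.1/17.7) = 6.77°
∠G(j2.1) = 0.75° − 6.77° = -6.01°

|G| = 74.9 dB, ∠G = -6.0°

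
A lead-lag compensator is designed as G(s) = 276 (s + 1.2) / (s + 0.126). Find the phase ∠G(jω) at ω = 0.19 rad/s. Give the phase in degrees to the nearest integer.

∠(j0.19 + 1.2) = arctan(0.19/1.2) = 9.00°
∠(j0.19 + 0.126) = arctan(0.19/0.126) = 56.45°
∠G(j0.19) = 9.00° − 56.45° = -47.45°

-47°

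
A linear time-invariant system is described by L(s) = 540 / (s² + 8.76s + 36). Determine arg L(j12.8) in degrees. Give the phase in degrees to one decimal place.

-138.7°

∠[(j12.8)² + 8.76(j12.8) + 36] = ∠[-127.84 + j112.13] = 138.75°
∠L(j12.8) = −138.75° = -138.75°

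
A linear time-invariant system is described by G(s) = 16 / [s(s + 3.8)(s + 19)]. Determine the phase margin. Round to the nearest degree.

Gain crossover: |G(jω)| = 1 at ω ≈ 0.221 rad s⁻¹.
∠G(j0.221) = −90° − arctan(0.221/3.8) − arctan(0.221/19) ≈ -94.00°
PM = 180° + (-94.00°) = 86.00°

86°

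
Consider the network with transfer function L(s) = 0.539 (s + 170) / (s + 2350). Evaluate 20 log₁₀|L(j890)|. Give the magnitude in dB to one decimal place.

|j890 + 170| = √(890² + 170²) = 906.1
|j890 + 2350| = √(890² + 2350²) = 2513
|L(j890)| = 0.539 × 906.1 / 2513 = 0.19435
20 log₁₀(0.19435) = -14.23 dB

-14.2 dB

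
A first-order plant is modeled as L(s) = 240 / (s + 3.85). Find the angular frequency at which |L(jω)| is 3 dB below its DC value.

3.85 rad/s

For a single-pole low-pass, the −3 dB point is at the pole: ω = 3.85 rad/s.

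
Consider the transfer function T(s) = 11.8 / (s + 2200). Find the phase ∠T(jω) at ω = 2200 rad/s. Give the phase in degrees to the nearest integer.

-45 deg

∠(j2200 + 2200) = arctan(2200/2200) = 45.00°
∠T(j2200) = −45.00° = -45.00°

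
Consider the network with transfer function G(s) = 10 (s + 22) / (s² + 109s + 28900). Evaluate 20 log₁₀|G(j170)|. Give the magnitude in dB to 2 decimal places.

|j170 + 22| = √(170² + 22²) = 171.4
|(j170)² + 109(j170) + 28900| = |0 + j18530| = 1.853e+04
|G(j170)| = 10 × 171.4 / 1.853e+04 = 0.092508
20 log₁₀(0.092508) = -20.676 dB

-20.68 dB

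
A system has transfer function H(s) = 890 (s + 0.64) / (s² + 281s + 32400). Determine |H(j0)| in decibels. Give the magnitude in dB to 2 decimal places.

H(0) = 890 × 0.64 / 32400 = 0.01758
20 log₁₀(0.01758) = -35.100 dB

-35.10 dB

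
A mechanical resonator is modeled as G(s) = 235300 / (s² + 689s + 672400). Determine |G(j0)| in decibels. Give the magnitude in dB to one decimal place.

-9.1 dB

G(0) = 235300 / 672400 = 0.34994
20 log₁₀(0.34994) = -9.12 dB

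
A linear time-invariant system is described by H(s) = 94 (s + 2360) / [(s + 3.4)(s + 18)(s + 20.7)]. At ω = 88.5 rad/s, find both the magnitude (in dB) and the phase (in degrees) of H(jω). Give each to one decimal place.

|H| = -10.3 dB, ∠H = -241.0 deg

|j88.5 + 2360| = √(88.5² + 2360²) = 2362
|j88.5 + 3.4| = √(88.5² + 3.4²) = 88.57
|j88.5 + 18| = √(88.5² + 18²) = 90.31
|j88.5 + 20.7| = √(88.5² + 20.7²) = 90.89
|H(j88.5)| = 94 × 2362 / (88.57 × 90.31 × 90.89) = 0.30537
20 log₁₀(0.30537) = -10.30 dB
∠(j88.5 + 2360) = arctan(88.5/2360) = 2.15°
∠(j88.5 + 3.4) = arctan(88.5/3.4) = 87.80°
∠(j88.5 + 18) = arctan(88.5/18) = 78.50°
∠(j88.5 + 20.7) = arctan(88.5/20.7) = 76.84°
∠H(j88.5) = 2.15° − (87.80° + 78.50° + 76.84°) = -240.99°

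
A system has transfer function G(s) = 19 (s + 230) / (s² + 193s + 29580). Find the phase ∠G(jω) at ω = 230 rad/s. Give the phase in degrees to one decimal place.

-72.7 deg

∠(j230 + 230) = arctan(230/230) = 45.00°
∠[(j230)² + 193(j230) + 29580] = ∠[-23320 + j44390] = 117.71°
∠G(j230) = 45.00° − 117.71° = -72.71°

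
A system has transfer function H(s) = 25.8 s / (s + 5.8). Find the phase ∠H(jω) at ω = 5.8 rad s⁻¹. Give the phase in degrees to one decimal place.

45.0°

∠(j5.8) = 90.00°
∠(j5.8 + 5.8) = arctan(5.8/5.8) = 45.00°
∠H(j5.8) = 90.00° − 45.00° = 45.00°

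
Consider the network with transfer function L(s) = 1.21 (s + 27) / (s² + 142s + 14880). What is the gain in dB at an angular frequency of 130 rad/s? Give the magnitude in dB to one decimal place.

-41.3 dB

|j130 + 27| = √(130² + 27²) = 132.8
|(j130)² + 142(j130) + 14880| = |-2020 + j18460| = 1.857e+04
|L(j130)| = 1.21 × 132.8 / 1.857e+04 = 0.0086513
20 log₁₀(0.0086513) = -41.26 dB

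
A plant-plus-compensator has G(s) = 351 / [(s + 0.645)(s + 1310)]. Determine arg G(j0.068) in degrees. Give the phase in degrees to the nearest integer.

-6°

∠(j0.068 + 0.645) = arctan(0.068/0.645) = 6.02°
∠(j0.068 + 1310) = arctan(0.068/1310) = 0.00°
∠G(j0.068) = − (6.02° + 0.00°) = -6.02°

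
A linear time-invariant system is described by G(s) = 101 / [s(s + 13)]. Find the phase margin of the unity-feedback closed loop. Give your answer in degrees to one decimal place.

62.1 deg

Gain crossover: |G(jω)| = 1 at ω ≈ 6.87 rad s⁻¹.
∠G(j6.87) = −90° − arctan(6.87/13) ≈ -117.85°
PM = 180° + (-117.85°) = 62.15°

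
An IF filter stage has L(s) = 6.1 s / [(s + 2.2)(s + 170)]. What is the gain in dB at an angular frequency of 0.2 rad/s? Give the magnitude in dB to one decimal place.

-49.8 dB

|j0.2| = 0.2
|j0.2 + 2.2| = √(0.2² + 2.2²) = 2.209
|j0.2 + 170| = √(0.2² + 170²) = 170
|L(j0.2)| = 6.1 × 0.2 / (2.209 × 170) = 0.0032486
20 log₁₀(0.0032486) = -49.77 dB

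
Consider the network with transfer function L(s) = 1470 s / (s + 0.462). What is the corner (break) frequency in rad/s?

0.462 rad/s

The single real pole at s = −0.462 gives a corner at ω = 0.462 rad/s.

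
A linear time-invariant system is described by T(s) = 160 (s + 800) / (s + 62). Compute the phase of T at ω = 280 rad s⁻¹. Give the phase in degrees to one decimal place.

-58.2°

∠(j280 + 800) = arctan(280/800) = 19.29°
∠(j280 + 62) = arctan(280/62) = 77.51°
∠T(j280) = 19.29° − 77.51° = -58.22°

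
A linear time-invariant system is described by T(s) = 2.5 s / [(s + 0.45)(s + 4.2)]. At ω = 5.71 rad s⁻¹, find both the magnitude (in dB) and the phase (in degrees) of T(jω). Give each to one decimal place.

|j5.71| = 5.71
|j5.71 + 0.45| = √(5.71² + 0.45²) = 5.728
|j5.71 + 4.2| = √(5.71² + 4.2²) = 7.088
|T(j5.71)| = 2.5 × 5.71 / (5.728 × 7.088) = 0.3516
20 log₁₀(0.3516) = -9.08 dB
∠(j5.71) = 90.00°
∠(j5.71 + 0.45) = arctan(5.71/0.45) = 85.49°
∠(j5.71 + 4.2) = arctan(5.71/4.2) = 53.66°
∠T(j5.71) = 90.00° − (85.49° + 53.66°) = -49.16°

|T| = -9.1 dB, ∠T = -49.2°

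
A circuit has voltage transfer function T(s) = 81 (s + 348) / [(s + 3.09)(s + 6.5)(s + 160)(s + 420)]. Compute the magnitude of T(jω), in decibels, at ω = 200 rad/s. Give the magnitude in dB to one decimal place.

-103.3 dB

|j200 + 348| = √(200² + 348²) = 401.4
|j200 + 3.09| = √(200² + 3.09²) = 200
|j200 + 6.5| = √(200² + 6.5²) = 200.1
|j200 + 160| = √(200² + 160²) = 256.1
|j200 + 420| = √(200² + 420²) = 465.2
|T(j200)| = 81 × 401.4 / (200 × 200.1 × 256.1 × 465.2) = 6.8174e-06
20 log₁₀(6.8174e-06) = -103.33 dB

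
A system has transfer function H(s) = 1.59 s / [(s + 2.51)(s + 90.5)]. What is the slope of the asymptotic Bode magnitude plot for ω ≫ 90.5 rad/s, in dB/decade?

-20 dB/decade

With 1 zero and 2 poles, the high-frequency asymptotic slope is 20 × (1 − 2) = -20 dB/decade.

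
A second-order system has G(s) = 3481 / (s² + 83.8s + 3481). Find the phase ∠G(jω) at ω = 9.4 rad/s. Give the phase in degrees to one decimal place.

-13.1°

∠[(j9.4)² + 83.8(j9.4) + 3481] = ∠[3392.6 + j787.72] = 13.07°
∠G(j9.4) = −13.07° = -13.07°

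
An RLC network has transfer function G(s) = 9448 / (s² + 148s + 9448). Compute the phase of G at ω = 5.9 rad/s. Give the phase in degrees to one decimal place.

∠[(j5.9)² + 148(j5.9) + 9448] = ∠[9413.2 + j873.2] = 5.30°
∠G(j5.9) = −5.30° = -5.30°

-5.3 deg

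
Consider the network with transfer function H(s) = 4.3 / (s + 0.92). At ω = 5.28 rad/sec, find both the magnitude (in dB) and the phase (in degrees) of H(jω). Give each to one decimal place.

|H| = -1.9 dB, ∠H = -80.1°

|j5.28 + 0.92| = √(5.28² + 0.92²) = 5.36
|H(j5.28)| = 4.3 / 5.36 = 0.80231
20 log₁₀(0.80231) = -1.91 dB
∠(j5.28 + 0.92) = arctan(5.28/0.92) = 80.12°
∠H(j5.28) = −80.12° = -80.12°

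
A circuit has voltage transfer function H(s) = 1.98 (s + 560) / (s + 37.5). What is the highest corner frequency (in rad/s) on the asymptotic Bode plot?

560 rad/s

Break frequencies occur at each pole and zero magnitude: 37.5 rad/s, 560 rad/s.
The highest is 560 rad/s.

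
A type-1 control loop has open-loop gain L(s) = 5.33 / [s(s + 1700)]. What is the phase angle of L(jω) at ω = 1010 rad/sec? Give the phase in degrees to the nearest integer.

-121°

∠(j1010 + 1700) = arctan(1010/1700) = 30.72°
∠(j1010) = 90.00°
∠L(j1010) = − (30.72° + 90.00°) = -120.72°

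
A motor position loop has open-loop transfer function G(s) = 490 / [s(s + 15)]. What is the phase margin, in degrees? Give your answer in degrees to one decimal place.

37.2°

Gain crossover: |G(jω)| = 1 at ω ≈ 19.8 rad/s.
∠G(j19.8) = −90° − arctan(19.8/15) ≈ -142.79°
PM = 180° + (-142.79°) = 37.21°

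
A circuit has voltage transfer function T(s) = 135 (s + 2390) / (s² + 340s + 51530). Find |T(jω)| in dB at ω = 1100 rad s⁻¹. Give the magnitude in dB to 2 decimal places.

|j1100 + 2390| = √(1100² + 2390²) = 2631
|(j1100)² + 340(j1100) + 51530| = |-1.1585e+06 + j3.74e+05| = 1.217e+06
|T(j1100)| = 135 × 2631 / 1.217e+06 = 0.29177
20 log₁₀(0.29177) = -10.699 dB

-10.70 dB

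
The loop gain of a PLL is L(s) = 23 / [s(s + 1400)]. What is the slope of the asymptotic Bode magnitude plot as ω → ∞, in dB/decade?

-40 dB/decade

With 0 zeros and 2 poles, the high-frequency asymptotic slope is 20 × (0 − 2) = -40 dB/decade.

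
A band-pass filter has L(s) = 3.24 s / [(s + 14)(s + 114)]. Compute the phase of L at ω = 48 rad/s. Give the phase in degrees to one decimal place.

-6.6°

∠(j48) = 90.00°
∠(j48 + 14) = arctan(48/14) = 73.74°
∠(j48 + 114) = arctan(48/114) = 22.83°
∠L(j48) = 90.00° − (73.74° + 22.83°) = -6.57°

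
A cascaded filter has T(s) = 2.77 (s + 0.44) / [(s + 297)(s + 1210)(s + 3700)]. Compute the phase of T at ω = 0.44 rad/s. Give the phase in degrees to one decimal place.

∠(j0.44 + 0.44) = arctan(0.44/0.44) = 45.00°
∠(j0.44 + 297) = arctan(0.44/297) = 0.08°
∠(j0.44 + 1210) = arctan(0.44/1210) = 0.02°
∠(j0.44 + 3700) = arctan(0.44/3700) = 0.01°
∠T(j0.44) = 45.00° − (0.08° + 0.02° + 0.01°) = 44.89°

44.9°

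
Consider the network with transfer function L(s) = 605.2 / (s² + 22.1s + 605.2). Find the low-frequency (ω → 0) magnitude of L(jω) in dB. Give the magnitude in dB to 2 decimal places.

0.00 dB

L(0) = 605.2 / 605.2 = 1
20 log₁₀(1) = 0.000 dB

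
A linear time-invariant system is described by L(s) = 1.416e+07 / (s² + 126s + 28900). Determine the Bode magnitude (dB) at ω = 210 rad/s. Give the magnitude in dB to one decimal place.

|(j210)² + 126(j210) + 28900| = |-15200 + j26460| = 3.052e+04
|L(j210)| = 1.416e+07 / 3.052e+04 = 464.03
20 log₁₀(464.03) = 53.33 dB

53.3 dB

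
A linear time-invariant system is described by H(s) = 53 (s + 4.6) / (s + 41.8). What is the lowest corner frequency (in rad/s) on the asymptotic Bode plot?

Break frequencies occur at each pole and zero magnitude: 4.6 rad/s, 41.8 rad/s.
The lowest is 4.6 rad/s.

4.6 rad/s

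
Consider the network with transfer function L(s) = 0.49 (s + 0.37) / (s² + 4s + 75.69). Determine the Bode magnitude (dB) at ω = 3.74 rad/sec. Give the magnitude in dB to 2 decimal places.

|j3.74 + 0.37| = √(3.74² + 0.37²) = 3.758
|(j3.74)² + 4(j3.74) + 75.69| = |61.702 + j14.96| = 63.49
|L(j3.74)| = 0.49 × 3.758 / 63.49 = 0.029005
20 log₁₀(0.029005) = -30.750 dB

-30.75 dB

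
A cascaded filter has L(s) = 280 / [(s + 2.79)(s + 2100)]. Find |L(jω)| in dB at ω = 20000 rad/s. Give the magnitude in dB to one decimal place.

|j20000 + 2.79| = √(20000² + 2.79²) = 2e+04
|j20000 + 2100| = √(20000² + 2100²) = 2.011e+04
|L(j20000)| = 280 / (2e+04 × 2.011e+04) = 6.9617e-07
20 log₁₀(6.9617e-07) = -123.15 dB

-123.1 dB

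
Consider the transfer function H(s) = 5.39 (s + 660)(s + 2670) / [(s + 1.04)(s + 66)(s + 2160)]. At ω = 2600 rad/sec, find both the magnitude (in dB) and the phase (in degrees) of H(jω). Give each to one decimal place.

|j2600 + 660| = √(2600² + 660²) = 2682
|j2600 + 2670| = √(2600² + 2670²) = 3727
|j2600 + 1.04| = √(2600² + 1.04²) = 2600
|j2600 + 66| = √(2600² + 66²) = 2601
|j2600 + 2160| = √(2600² + 2160²) = 3380
|H(j2600)| = 5.39 × 2682 × 3727 / (2600 × 2601 × 3380) = 0.0023574
20 log₁₀(0.0023574) = -52.55 dB
∠(j2600 + 660) = arctan(2600/660) = 75.76°
∠(j2600 + 2670) = arctan(2600/2670) = 44.24°
∠(j2600 + 1.04) = arctan(2600/1.04) = 89.98°
∠(j2600 + 66) = arctan(2600/66) = 88.55°
∠(j2600 + 2160) = arctan(2600/2160) = 50.28°
∠H(j2600) = 75.76° + 44.24° − (89.98° + 88.55° + 50.28°) = -108.81°

|H| = -52.6 dB, ∠H = -108.8°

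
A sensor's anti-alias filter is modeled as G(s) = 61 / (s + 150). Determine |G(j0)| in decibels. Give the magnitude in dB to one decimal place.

G(0) = 61 / 150 = 0.40667
20 log₁₀(0.40667) = -7.82 dB

-7.8 dB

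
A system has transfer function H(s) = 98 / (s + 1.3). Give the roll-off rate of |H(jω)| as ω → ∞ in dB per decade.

-20 dB/decade

With 0 zeros and 1 pole, the high-frequency asymptotic slope is 20 × (0 − 1) = -20 dB/decade.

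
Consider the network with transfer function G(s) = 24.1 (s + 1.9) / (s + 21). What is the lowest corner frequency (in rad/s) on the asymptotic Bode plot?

1.9 rad/s

Break frequencies occur at each pole and zero magnitude: 1.9 rad/s, 21 rad/s.
The lowest is 1.9 rad/s.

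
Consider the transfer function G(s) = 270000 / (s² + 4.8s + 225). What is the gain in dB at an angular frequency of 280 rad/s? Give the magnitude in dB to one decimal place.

|(j280)² + 4.8(j280) + 225| = |-78175 + j1344| = 7.819e+04
|G(j280)| = 270000 / 7.819e+04 = 3.4533
20 log₁₀(3.4533) = 10.76 dB

10.8 dB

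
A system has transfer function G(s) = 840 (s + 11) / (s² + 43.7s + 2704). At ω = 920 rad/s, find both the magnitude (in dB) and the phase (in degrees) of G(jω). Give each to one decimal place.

|G| = -0.8 dB, ∠G = -88.0°

|j920 + 11| = √(920² + 11²) = 920.1
|(j920)² + 43.7(j920) + 2704| = |-8.437e+05 + j40204| = 8.447e+05
|G(j920)| = 840 × 920.1 / 8.447e+05 = 0.915
20 log₁₀(0.915) = -0.77 dB
∠(j920 + 11) = arctan(920/11) = 89.31°
∠[(j920)² + 43.7(j920) + 2704] = ∠[-8.437e+05 + j40204] = 177.27°
∠G(j920) = 89.31° − 177.27° = -87.96°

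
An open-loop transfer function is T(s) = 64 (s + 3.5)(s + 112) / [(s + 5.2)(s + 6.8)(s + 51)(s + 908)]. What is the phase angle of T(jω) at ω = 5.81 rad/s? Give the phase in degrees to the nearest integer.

-34°

∠(j5.81 + 3.5) = arctan(5.81/3.5) = 58.93°
∠(j5.81 + 112) = arctan(5.81/112) = 2.97°
∠(j5.81 + 5.2) = arctan(5.81/5.2) = 48.17°
∠(j5.81 + 6.8) = arctan(5.81/6.8) = 40.51°
∠(j5.81 + 51) = arctan(5.81/51) = 6.50°
∠(j5.81 + 908) = arctan(5.81/908) = 0.37°
∠T(j5.81) = 58.93° + 2.97° − (48.17° + 40.51° + 6.50° + 0.37°) = -33.64°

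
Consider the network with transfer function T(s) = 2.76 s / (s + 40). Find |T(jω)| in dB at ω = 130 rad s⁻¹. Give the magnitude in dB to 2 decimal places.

|j130| = 130
|j130 + 40| = √(130² + 40²) = 136
|T(j130)| = 2.76 × 130 / 136 = 2.638
20 log₁₀(2.638) = 8.425 dB

8.43 dB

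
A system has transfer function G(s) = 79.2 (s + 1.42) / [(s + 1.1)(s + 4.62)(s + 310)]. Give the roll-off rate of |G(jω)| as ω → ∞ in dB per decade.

With 1 zero and 3 poles, the high-frequency asymptotic slope is 20 × (1 − 3) = -40 dB/decade.

-40 dB/decade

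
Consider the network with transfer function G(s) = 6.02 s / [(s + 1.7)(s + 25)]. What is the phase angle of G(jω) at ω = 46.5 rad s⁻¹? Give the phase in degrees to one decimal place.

∠(j46.5) = 90.00°
∠(j46.5 + 1.7) = arctan(46.5/1.7) = 87.91°
∠(j46.5 + 25) = arctan(46.5/25) = 61.74°
∠G(j46.5) = 90.00° − (87.91° + 61.74°) = -59.64°

-59.6°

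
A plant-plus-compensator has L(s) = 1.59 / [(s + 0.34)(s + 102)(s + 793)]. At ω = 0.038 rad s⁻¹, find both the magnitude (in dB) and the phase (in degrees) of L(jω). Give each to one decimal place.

|L| = -84.8 dB, ∠L = -6.4°

|j0.038 + 0.34| = √(0.038² + 0.34²) = 0.3421
|j0.038 + 102| = √(0.038² + 102²) = 102
|j0.038 + 793| = √(0.038² + 793²) = 793
|L(j0.038)| = 1.59 / (0.3421 × 102 × 793) = 5.7458e-05
20 log₁₀(5.7458e-05) = -84.81 dB
∠(j0.038 + 0.34) = arctan(0.038/0.34) = 6.38°
∠(j0.038 + 102) = arctan(0.038/102) = 0.02°
∠(j0.038 + 793) = arctan(0.038/793) = 0.00°
∠L(j0.038) = − (6.38° + 0.02° + 0.00°) = -6.40°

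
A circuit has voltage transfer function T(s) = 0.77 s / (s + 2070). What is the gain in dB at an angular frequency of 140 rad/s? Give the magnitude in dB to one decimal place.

-25.7 dB

|j140| = 140
|j140 + 2070| = √(140² + 2070²) = 2075
|T(j140)| = 0.77 × 140 / 2075 = 0.051959
20 log₁₀(0.051959) = -25.69 dB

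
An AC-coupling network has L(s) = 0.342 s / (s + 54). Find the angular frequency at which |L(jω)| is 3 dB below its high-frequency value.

54 rad/sec

For a single-pole high-pass, the −3 dB point is at the pole: ω = 54 rad/sec.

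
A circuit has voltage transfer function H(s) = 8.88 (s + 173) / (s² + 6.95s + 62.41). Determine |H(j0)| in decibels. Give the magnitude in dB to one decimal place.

27.8 dB

H(0) = 8.88 × 173 / 62.41 = 24.615
20 log₁₀(24.615) = 27.82 dB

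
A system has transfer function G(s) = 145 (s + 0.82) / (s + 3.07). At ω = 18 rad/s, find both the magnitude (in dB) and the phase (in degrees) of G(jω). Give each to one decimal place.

|j18 + 0.82| = √(18² + 0.82²) = 18.02
|j18 + 3.07| = √(18² + 3.07²) = 18.26
|G(j18)| = 145 × 18.02 / 18.26 = 143.08
20 log₁₀(143.08) = 43.11 dB
∠(j18 + 0.82) = arctan(18/0.82) = 87.39°
∠(j18 + 3.07) = arctan(18/3.07) = 80.32°
∠G(j18) = 87.39° − 80.32° = 7.07°

|G| = 43.1 dB, ∠G = 7.1°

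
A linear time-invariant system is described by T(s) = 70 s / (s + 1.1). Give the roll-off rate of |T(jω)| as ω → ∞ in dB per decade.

With 1 zero and 1 pole, the high-frequency asymptotic slope is 20 × (1 − 1) = 0 dB/decade.

0 dB/decade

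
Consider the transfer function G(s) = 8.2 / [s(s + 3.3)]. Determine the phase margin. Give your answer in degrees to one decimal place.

57.6°

Gain crossover: |G(jω)| = 1 at ω ≈ 2.1 rad/s.
∠G(j2.1) = −90° − arctan(2.1/3.3) ≈ -122.44°
PM = 180° + (-122.44°) = 57.56°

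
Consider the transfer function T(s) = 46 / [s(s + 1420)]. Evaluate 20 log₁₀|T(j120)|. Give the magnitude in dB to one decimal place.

|j120 + 1420| = √(120² + 1420²) = 1425
|j120| = 120
|T(j120)| = 46 / (1425 × 120) = 0.00026899
20 log₁₀(0.00026899) = -71.41 dB

-71.4 dB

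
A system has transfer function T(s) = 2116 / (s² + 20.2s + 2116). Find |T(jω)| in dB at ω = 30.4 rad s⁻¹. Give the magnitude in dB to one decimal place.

4.0 dB

|(j30.4)² + 20.2(j30.4) + 2116| = |1191.8 + j614.08| = 1341
|T(j30.4)| = 2116 / 1341 = 1.5782
20 log₁₀(1.5782) = 3.96 dB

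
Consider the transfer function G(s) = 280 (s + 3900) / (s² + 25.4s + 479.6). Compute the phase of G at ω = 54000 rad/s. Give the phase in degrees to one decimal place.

-94.1°

∠(j54000 + 3900) = arctan(54000/3900) = 85.87°
∠[(j54000)² + 25.4(j54000) + 479.6] = ∠[-2.916e+09 + j1.3716e+06] = 179.97°
∠G(j54000) = 85.87° − 179.97° = -94.10°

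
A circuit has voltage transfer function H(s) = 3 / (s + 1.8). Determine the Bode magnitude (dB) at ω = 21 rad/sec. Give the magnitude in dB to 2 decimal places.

|j21 + 1.8| = √(21² + 1.8²) = 21.08
|H(j21)| = 3 / 21.08 = 0.14234
20 log₁₀(0.14234) = -16.934 dB

-16.93 dB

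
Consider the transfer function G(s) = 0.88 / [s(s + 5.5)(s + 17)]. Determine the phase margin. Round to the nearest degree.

90°

Gain crossover: |G(jω)| = 1 at ω ≈ 0.00941 rad/s.
∠G(j0.00941) = −90° − arctan(0.00941/5.5) − arctan(0.00941/17) ≈ -90.13°
PM = 180° + (-90.13°) = 89.87°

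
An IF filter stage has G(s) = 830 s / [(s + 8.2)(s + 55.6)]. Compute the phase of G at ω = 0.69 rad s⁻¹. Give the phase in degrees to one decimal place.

∠(j0.69) = 90.00°
∠(j0.69 + 8.2) = arctan(0.69/8.2) = 4.81°
∠(j0.69 + 55.6) = arctan(0.69/55.6) = 0.71°
∠G(j0.69) = 90.00° − (4.81° + 0.71°) = 84.48°

84.5°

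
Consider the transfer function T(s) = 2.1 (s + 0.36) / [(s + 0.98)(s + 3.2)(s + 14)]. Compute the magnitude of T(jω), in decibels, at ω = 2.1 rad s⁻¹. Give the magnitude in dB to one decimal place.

|j2.1 + 0.36| = √(2.1² + 0.36²) = 2.131
|j2.1 + 0.98| = √(2.1² + 0.98²) = 2.317
|j2.1 + 3.2| = √(2.1² + 3.2²) = 3.828
|j2.1 + 14| = √(2.1² + 14²) = 14.16
|T(j2.1)| = 2.1 × 2.131 / (2.317 × 3.828 × 14.16) = 0.035632
20 log₁₀(0.035632) = -28.96 dB

-29.0 dB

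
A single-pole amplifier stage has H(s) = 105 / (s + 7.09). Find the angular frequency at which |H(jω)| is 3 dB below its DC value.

7.09 rad s⁻¹

For a single-pole low-pass, the −3 dB point is at the pole: ω = 7.09 rad s⁻¹.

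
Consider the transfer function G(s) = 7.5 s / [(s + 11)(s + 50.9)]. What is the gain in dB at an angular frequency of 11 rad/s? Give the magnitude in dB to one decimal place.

-19.8 dB

|j11| = 11
|j11 + 11| = √(11² + 11²) = 15.56
|j11 + 50.9| = √(11² + 50.9²) = 52.08
|G(j11)| = 7.5 × 11 / (15.56 × 52.08) = 0.10184
20 log₁₀(0.10184) = -19.84 dB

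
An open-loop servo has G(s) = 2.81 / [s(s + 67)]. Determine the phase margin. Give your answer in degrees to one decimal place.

90.0°

Gain crossover: |G(jω)| = 1 at ω ≈ 0.0419 rad/sec.
∠G(j0.0419) = −90° − arctan(0.0419/67) ≈ -90.04°
PM = 180° + (-90.04°) = 89.96°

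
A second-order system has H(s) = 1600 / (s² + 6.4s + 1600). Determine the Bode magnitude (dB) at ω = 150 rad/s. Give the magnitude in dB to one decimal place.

-22.3 dB

|(j150)² + 6.4(j150) + 1600| = |-20900 + j960| = 2.092e+04
|H(j150)| = 1600 / 2.092e+04 = 0.076474
20 log₁₀(0.076474) = -22.33 dB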